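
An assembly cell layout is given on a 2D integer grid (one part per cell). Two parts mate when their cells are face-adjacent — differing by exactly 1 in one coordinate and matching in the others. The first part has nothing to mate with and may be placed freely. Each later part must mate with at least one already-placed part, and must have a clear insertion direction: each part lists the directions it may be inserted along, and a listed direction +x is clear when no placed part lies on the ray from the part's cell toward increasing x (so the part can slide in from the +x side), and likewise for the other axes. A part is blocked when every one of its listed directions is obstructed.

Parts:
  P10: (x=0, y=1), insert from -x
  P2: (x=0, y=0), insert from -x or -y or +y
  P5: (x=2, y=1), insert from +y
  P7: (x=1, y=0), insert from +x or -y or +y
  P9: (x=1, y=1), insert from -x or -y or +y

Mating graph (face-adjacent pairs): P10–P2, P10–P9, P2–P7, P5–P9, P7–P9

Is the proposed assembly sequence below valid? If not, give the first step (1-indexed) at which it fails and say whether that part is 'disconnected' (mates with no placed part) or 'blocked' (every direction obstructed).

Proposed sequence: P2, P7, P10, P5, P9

Invalid at step 4 (disconnected)

1. P2@(0, 0) [-x clear] — {P2}
2. P7@(1, 0) [+x clear] — {P2, P7}
3. P10@(0, 1) [-x clear] — {P10, P2, P7}
4. P5@(2, 1) — no placed neighbour ⇒ disconnected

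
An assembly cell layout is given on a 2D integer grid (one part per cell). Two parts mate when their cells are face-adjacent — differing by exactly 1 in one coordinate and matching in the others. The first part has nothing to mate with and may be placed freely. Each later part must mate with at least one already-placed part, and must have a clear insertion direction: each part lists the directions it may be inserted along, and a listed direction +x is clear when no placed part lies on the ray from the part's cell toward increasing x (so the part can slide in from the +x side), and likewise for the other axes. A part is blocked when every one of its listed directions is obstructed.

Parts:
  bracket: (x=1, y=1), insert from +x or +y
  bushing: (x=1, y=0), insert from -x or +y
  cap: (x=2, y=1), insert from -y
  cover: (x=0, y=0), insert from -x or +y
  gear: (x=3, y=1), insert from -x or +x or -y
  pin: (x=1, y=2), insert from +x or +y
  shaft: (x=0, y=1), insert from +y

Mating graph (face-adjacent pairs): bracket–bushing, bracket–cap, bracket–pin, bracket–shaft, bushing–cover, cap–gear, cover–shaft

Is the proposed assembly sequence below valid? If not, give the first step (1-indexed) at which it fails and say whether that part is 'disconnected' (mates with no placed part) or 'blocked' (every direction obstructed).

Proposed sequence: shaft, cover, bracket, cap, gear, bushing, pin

Invalid at step 6 (blocked)

1. shaft@(0, 1) [+y clear] — {shaft}
2. cover@(0, 0) [-x clear] — {cover, shaft}
3. bracket@(1, 1) [+x clear] — {bracket, cover, shaft}
4. cap@(2, 1) [-y clear] — {bracket, cap, cover, shaft}
5. gear@(3, 1) [+x clear] — {bracket, cap, cover, gear, shaft}
6. bushing@(1, 0) — -x/+y all obstructed ⇒ blocked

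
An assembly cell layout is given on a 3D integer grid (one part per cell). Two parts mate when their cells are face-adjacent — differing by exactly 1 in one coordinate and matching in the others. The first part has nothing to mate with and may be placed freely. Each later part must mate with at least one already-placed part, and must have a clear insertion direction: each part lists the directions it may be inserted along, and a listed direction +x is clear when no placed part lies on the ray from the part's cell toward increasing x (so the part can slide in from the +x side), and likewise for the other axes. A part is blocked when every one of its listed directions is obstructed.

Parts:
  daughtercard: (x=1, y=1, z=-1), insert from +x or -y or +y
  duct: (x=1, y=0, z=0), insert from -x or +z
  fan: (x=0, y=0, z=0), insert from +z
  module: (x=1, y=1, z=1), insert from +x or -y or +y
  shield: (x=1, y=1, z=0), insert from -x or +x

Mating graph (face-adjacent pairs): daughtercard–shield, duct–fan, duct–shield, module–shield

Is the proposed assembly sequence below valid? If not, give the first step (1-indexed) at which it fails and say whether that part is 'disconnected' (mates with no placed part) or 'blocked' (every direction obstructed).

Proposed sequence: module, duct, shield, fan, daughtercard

1. module@(1, 1, 1) [+x clear] — {module}
2. duct@(1, 0, 0) — no placed neighbour ⇒ disconnected

Invalid at step 2 (disconnected)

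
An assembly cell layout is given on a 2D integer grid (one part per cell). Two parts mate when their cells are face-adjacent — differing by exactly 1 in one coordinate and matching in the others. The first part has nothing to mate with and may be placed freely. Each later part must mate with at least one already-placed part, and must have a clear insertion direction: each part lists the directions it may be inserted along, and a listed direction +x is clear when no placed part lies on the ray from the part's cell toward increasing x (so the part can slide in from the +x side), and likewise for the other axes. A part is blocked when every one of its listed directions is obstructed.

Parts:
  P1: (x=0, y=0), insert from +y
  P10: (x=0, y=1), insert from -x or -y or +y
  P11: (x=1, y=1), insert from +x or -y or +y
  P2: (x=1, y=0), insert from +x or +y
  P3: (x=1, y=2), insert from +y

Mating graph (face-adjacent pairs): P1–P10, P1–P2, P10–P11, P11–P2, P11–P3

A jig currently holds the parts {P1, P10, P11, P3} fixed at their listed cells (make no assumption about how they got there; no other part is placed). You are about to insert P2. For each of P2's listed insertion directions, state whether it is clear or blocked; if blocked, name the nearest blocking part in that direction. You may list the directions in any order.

+x: clear; +y: blocked by P11

+x: ray from P2(1, 0) has no placed part ⇒ clear
+y: nearest on ray is P11@(1, 1) ⇒ blocked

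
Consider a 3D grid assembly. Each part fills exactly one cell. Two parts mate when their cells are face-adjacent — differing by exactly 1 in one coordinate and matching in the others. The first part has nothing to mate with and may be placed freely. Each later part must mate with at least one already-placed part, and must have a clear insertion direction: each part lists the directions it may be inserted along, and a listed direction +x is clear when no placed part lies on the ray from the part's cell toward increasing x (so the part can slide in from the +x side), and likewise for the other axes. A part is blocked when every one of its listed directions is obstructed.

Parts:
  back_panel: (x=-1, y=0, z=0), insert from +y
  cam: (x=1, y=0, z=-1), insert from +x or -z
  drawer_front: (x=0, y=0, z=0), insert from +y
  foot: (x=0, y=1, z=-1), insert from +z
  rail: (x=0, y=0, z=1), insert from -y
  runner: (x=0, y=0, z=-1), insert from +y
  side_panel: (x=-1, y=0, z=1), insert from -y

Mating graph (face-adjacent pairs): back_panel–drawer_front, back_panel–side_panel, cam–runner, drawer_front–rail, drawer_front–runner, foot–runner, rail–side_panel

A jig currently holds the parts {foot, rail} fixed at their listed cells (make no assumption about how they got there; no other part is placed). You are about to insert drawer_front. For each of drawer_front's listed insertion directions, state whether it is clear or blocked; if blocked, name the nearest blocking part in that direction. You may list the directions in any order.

+y: clear

+y: ray from drawer_front(0, 0, 0) has no placed part ⇒ clear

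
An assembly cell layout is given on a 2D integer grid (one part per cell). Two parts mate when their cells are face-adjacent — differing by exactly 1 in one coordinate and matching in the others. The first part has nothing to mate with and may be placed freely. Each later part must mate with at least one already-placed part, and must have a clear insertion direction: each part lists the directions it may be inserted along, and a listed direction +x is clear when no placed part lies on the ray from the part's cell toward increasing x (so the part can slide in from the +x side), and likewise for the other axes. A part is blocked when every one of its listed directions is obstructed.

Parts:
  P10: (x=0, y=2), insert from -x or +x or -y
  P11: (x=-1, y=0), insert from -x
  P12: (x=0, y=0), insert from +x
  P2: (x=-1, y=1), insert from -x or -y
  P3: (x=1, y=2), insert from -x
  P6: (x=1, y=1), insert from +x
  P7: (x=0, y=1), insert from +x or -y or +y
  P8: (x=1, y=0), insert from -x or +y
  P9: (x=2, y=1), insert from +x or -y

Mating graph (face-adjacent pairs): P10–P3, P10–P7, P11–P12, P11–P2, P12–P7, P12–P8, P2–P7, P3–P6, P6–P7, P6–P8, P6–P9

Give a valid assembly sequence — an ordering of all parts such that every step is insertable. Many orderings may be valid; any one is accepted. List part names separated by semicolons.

1. P2@(-1, 1) [-x clear] — {P2}
2. P11@(-1, 0) [-x clear] — {P11, P2}
3. P12@(0, 0) [+x clear] — {P11, P12, P2}
4. P7@(0, 1) [+x clear] — {P11, P12, P2, P7}
5. P8@(1, 0) [+y clear] — {P11, P12, P2, P7, P8}
6. P6@(1, 1) [+x clear] — {P11, P12, P2, P6, P7, P8}
7. P3@(1, 2) [-x clear] — {P11, P12, P2, P3, P6, P7, P8}
8. P10@(0, 2) [-x clear] — {P10, P11, P12, P2, P3, P6, P7, P8}
9. P9@(2, 1) [+x clear] — {P10, P11, P12, P2, P3, P6, P7, P8, P9}

P2; P11; P12; P7; P8; P6; P3; P10; P9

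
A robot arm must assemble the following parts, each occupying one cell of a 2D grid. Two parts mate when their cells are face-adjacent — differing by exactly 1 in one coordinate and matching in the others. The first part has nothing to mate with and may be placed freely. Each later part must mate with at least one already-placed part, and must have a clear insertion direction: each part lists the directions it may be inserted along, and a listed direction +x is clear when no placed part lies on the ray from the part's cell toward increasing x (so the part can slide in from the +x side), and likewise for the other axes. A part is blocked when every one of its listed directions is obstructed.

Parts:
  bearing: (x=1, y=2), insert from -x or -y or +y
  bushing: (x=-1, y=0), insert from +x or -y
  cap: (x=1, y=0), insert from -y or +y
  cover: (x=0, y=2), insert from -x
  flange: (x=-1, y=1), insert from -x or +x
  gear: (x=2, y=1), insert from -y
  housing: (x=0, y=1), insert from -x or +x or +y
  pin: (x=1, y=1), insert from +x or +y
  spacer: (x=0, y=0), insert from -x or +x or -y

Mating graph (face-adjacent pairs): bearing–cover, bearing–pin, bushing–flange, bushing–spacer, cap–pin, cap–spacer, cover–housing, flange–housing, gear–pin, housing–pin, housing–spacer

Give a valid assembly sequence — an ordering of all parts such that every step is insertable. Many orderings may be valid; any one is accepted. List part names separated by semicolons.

1. spacer@(0, 0) [-x clear] — {spacer}
2. bushing@(-1, 0) [-y clear] — {bushing, spacer}
3. flange@(-1, 1) [-x clear] — {bushing, flange, spacer}
4. cap@(1, 0) [-y clear] — {bushing, cap, flange, spacer}
5. pin@(1, 1) [+x clear] — {bushing, cap, flange, pin, spacer}
6. gear@(2, 1) [-y clear] — {bushing, cap, flange, gear, pin, spacer}
7. bearing@(1, 2) [-x clear] — {bearing, bushing, cap, flange, gear, pin, spacer}
8. housing@(0, 1) [+y clear] — {bearing, bushing, cap, flange, gear, housing, pin, spacer}
9. cover@(0, 2) [-x clear] — {bearing, bushing, cap, cover, flange, gear, housing, pin, spacer}

spacer; bushing; flange; cap; pin; gear; bearing; housing; cover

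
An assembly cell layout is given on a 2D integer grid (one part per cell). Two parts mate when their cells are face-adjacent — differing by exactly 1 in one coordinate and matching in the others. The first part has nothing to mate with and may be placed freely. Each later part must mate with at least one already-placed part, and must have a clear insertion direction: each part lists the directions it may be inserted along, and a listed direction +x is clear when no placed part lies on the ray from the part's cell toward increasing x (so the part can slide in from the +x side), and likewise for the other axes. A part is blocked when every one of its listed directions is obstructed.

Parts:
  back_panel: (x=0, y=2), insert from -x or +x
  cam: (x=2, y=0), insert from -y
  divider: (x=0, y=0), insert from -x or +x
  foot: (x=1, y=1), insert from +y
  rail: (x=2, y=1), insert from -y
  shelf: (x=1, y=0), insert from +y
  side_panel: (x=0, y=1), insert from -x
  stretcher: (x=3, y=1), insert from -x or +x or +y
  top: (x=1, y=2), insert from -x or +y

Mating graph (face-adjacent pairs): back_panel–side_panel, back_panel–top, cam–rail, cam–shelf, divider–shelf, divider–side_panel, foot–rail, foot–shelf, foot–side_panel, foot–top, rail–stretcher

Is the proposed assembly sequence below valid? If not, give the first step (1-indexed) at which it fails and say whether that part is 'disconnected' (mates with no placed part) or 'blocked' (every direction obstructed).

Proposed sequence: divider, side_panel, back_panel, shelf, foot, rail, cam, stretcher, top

Valid

1. divider@(0, 0) [-x clear] — {divider}
2. side_panel@(0, 1) [-x clear] — {divider, side_panel}
3. back_panel@(0, 2) [-x clear] — {back_panel, divider, side_panel}
4. shelf@(1, 0) [+y clear] — {back_panel, divider, shelf, side_panel}
5. foot@(1, 1) [+y clear] — {back_panel, divider, foot, shelf, side_panel}
6. rail@(2, 1) [-y clear] — {back_panel, divider, foot, rail, shelf, side_panel}
7. cam@(2, 0) [-y clear] — {back_panel, cam, divider, foot, rail, shelf, side_panel}
8. stretcher@(3, 1) [+x clear] — {back_panel, cam, divider, foot, rail, shelf, side_panel, stretcher}
9. top@(1, 2) [+y clear] — {back_panel, cam, divider, foot, rail, shelf, side_panel, stretcher, top}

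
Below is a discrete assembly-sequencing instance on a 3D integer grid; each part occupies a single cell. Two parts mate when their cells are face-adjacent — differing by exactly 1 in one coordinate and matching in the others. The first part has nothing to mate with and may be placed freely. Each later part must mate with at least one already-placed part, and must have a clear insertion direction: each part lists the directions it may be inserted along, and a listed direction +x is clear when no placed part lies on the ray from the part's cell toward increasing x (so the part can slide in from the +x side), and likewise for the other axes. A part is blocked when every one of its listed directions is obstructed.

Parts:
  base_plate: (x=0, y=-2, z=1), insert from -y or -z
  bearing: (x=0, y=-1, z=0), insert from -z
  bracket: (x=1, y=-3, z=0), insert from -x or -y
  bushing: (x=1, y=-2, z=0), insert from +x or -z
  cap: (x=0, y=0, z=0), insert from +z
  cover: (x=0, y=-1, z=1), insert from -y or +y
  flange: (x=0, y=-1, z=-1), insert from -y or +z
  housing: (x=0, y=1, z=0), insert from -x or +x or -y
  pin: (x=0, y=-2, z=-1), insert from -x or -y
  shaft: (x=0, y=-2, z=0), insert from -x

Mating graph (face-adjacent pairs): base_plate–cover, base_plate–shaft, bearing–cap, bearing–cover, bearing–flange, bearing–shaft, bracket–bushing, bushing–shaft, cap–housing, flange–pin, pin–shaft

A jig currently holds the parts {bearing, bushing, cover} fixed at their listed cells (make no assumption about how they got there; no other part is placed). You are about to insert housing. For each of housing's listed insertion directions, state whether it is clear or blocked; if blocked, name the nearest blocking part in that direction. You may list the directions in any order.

+x: clear; -x: clear; -y: blocked by bearing

-x: ray from housing(0, 1, 0) has no placed part ⇒ clear
+x: ray from housing(0, 1, 0) has no placed part ⇒ clear
-y: nearest on ray is bearing@(0, -1, 0) ⇒ blocked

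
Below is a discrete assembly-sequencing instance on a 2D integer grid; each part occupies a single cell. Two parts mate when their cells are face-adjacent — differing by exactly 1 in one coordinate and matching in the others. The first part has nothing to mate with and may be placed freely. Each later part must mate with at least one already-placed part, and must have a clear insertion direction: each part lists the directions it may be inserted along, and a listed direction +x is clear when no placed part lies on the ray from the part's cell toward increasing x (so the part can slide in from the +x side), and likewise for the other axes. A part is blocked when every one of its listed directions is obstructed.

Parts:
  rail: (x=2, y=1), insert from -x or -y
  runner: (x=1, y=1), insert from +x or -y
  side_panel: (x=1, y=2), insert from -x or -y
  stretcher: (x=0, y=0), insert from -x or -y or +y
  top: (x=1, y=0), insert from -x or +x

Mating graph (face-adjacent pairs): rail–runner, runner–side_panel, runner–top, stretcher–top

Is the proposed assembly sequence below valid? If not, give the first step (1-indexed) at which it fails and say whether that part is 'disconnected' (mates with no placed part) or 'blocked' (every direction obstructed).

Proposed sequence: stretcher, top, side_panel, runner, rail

1. stretcher@(0, 0) [-x clear] — {stretcher}
2. top@(1, 0) [+x clear] — {stretcher, top}
3. side_panel@(1, 2) — no placed neighbour ⇒ disconnected

Invalid at step 3 (disconnected)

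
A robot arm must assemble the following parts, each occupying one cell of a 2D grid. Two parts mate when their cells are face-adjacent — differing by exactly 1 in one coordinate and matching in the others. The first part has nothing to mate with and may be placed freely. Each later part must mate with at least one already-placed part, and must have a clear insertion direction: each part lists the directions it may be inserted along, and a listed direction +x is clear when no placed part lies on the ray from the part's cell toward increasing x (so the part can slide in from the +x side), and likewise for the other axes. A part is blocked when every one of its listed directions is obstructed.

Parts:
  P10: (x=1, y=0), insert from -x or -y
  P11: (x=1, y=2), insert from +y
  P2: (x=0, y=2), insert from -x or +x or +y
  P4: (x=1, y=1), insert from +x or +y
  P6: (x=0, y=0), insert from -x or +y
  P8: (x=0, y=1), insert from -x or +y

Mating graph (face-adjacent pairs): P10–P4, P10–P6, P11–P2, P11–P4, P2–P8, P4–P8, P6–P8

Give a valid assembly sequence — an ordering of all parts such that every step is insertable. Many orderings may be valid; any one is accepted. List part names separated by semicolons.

1. P10@(1, 0) [-x clear] — {P10}
2. P6@(0, 0) [-x clear] — {P10, P6}
3. P8@(0, 1) [-x clear] — {P10, P6, P8}
4. P4@(1, 1) [+x clear] — {P10, P4, P6, P8}
5. P11@(1, 2) [+y clear] — {P10, P11, P4, P6, P8}
6. P2@(0, 2) [-x clear] — {P10, P11, P2, P4, P6, P8}

P10; P6; P8; P4; P11; P2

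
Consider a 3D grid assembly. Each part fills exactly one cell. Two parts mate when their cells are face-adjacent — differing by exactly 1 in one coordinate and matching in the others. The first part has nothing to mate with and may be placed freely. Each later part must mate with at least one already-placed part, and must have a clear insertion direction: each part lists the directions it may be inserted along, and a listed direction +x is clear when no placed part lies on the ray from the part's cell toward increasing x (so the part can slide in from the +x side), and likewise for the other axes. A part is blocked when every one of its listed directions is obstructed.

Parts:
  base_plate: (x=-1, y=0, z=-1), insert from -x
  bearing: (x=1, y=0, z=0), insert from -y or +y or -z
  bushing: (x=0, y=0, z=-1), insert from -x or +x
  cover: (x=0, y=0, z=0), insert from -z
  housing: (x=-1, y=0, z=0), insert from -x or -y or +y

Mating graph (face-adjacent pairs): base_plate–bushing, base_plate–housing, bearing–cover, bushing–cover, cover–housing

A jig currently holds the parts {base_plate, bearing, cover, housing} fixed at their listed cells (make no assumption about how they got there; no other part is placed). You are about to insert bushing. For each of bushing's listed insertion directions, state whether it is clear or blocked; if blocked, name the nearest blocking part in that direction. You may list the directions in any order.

-x: nearest on ray is base_plate@(-1, 0, -1) ⇒ blocked
+x: ray from bushing(0, 0, -1) has no placed part ⇒ clear

+x: clear; -x: blocked by base_plate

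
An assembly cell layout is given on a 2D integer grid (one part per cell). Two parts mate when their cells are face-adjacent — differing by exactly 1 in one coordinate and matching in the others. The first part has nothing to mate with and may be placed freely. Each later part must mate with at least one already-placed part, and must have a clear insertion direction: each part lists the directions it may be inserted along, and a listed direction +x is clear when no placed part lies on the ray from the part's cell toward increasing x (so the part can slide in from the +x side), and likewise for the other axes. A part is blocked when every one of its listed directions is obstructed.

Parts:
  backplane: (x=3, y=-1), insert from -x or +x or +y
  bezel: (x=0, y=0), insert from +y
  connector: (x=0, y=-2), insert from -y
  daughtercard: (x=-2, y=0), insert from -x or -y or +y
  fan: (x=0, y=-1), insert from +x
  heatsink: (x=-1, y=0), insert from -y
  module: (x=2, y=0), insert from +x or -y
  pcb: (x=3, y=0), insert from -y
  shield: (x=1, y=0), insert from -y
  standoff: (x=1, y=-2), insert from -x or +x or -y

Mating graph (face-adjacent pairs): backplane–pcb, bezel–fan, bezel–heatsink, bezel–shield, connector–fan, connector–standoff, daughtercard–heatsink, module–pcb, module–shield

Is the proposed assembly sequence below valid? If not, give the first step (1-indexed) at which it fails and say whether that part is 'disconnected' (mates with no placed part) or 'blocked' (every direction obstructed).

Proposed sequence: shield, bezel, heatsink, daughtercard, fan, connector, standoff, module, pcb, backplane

Valid

1. shield@(1, 0) [-y clear] — {shield}
2. bezel@(0, 0) [+y clear] — {bezel, shield}
3. heatsink@(-1, 0) [-y clear] — {bezel, heatsink, shield}
4. daughtercard@(-2, 0) [-x clear] — {bezel, daughtercard, heatsink, shield}
5. fan@(0, -1) [+x clear] — {bezel, daughtercard, fan, heatsink, shield}
6. connector@(0, -2) [-y clear] — {bezel, connector, daughtercard, fan, heatsink, shield}
7. standoff@(1, -2) [+x clear] — {bezel, connector, daughtercard, fan, heatsink, shield, standoff}
8. module@(2, 0) [+x clear] — {bezel, connector, daughtercard, fan, heatsink, module, shield, standoff}
9. pcb@(3, 0) [-y clear] — {bezel, connector, daughtercard, fan, heatsink, module, pcb, shield, standoff}
10. backplane@(3, -1) [+x clear] — {backplane, bezel, connector, daughtercard, fan, heatsink, module, pcb, shield, standoff}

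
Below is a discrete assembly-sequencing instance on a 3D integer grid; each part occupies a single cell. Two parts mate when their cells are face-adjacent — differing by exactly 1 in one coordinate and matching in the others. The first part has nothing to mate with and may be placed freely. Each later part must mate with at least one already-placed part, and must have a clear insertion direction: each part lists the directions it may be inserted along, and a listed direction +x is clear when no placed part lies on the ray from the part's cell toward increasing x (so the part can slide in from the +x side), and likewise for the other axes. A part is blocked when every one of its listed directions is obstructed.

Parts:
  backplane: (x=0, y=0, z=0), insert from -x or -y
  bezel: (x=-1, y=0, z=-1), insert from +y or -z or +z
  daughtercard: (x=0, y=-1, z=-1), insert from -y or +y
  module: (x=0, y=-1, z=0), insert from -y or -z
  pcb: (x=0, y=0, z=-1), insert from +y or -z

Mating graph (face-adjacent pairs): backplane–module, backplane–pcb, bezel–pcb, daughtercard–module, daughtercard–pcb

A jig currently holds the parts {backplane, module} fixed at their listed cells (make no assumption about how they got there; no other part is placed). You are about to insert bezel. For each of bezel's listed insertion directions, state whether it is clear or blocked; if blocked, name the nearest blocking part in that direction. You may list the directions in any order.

+y: clear; +z: clear; -z: clear

+y: ray from bezel(-1, 0, -1) has no placed part ⇒ clear
-z: ray from bezel(-1, 0, -1) has no placed part ⇒ clear
+z: ray from bezel(-1, 0, -1) has no placed part ⇒ clear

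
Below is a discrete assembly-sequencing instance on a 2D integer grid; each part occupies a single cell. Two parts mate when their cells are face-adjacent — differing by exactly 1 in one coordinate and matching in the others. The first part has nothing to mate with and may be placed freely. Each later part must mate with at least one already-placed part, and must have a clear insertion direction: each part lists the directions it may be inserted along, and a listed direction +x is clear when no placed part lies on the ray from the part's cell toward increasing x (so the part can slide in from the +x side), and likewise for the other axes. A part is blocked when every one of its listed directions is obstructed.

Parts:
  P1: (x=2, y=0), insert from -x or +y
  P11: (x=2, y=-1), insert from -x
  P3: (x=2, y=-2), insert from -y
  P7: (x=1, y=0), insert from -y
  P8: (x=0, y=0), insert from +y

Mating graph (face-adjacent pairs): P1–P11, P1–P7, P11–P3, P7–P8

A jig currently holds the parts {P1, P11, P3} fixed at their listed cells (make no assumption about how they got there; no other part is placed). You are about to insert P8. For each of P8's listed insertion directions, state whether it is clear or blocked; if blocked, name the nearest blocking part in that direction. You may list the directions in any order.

+y: clear

+y: ray from P8(0, 0) has no placed part ⇒ clear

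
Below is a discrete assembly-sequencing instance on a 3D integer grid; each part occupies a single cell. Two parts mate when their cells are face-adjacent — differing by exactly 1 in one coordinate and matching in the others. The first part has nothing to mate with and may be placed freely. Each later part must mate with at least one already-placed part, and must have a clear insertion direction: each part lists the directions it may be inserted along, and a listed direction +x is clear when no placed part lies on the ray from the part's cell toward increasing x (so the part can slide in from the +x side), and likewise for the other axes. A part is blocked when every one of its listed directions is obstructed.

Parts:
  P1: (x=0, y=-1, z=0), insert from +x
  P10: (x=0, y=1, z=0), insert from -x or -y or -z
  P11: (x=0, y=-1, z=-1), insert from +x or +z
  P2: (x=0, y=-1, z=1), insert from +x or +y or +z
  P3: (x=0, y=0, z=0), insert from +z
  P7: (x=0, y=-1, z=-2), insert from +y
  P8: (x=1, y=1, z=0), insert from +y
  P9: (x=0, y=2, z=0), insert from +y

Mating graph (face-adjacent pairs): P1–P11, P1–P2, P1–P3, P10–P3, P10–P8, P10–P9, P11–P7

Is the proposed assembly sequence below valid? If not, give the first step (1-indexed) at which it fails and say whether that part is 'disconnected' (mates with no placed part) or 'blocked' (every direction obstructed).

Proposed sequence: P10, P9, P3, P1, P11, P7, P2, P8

Valid

1. P10@(0, 1, 0) [-x clear] — {P10}
2. P9@(0, 2, 0) [+y clear] — {P10, P9}
3. P3@(0, 0, 0) [+z clear] — {P10, P3, P9}
4. P1@(0, -1, 0) [+x clear] — {P1, P10, P3, P9}
5. P11@(0, -1, -1) [+x clear] — {P1, P10, P11, P3, P9}
6. P7@(0, -1, -2) [+y clear] — {P1, P10, P11, P3, P7, P9}
7. P2@(0, -1, 1) [+x clear] — {P1, P10, P11, P2, P3, P7, P9}
8. P8@(1, 1, 0) [+y clear] — {P1, P10, P11, P2, P3, P7, P8, P9}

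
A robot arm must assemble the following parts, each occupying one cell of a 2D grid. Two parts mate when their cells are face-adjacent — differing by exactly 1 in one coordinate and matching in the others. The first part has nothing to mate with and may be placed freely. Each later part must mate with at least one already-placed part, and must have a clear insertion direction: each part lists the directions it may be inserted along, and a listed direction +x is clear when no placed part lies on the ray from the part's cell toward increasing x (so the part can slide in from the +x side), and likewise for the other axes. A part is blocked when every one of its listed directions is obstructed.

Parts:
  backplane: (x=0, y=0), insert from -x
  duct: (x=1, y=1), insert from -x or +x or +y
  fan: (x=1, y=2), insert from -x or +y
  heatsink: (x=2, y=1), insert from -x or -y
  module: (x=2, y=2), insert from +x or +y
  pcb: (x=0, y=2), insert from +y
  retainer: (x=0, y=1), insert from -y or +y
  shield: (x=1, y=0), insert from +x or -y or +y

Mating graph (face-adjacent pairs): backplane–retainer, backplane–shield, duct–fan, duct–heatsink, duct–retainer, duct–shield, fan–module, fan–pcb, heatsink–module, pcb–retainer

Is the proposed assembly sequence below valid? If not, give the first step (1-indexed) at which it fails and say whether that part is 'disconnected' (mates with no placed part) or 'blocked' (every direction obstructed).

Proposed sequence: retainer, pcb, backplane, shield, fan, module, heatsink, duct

Invalid at step 8 (blocked)

1. retainer@(0, 1) [-y clear] — {retainer}
2. pcb@(0, 2) [+y clear] — {pcb, retainer}
3. backplane@(0, 0) [-x clear] — {backplane, pcb, retainer}
4. shield@(1, 0) [+x clear] — {backplane, pcb, retainer, shield}
5. fan@(1, 2) [+y clear] — {backplane, fan, pcb, retainer, shield}
6. module@(2, 2) [+x clear] — {backplane, fan, module, pcb, retainer, shield}
7. heatsink@(2, 1) [-y clear] — {backplane, fan, heatsink, module, pcb, retainer, shield}
8. duct@(1, 1) — -x/+x/+y all obstructed ⇒ blocked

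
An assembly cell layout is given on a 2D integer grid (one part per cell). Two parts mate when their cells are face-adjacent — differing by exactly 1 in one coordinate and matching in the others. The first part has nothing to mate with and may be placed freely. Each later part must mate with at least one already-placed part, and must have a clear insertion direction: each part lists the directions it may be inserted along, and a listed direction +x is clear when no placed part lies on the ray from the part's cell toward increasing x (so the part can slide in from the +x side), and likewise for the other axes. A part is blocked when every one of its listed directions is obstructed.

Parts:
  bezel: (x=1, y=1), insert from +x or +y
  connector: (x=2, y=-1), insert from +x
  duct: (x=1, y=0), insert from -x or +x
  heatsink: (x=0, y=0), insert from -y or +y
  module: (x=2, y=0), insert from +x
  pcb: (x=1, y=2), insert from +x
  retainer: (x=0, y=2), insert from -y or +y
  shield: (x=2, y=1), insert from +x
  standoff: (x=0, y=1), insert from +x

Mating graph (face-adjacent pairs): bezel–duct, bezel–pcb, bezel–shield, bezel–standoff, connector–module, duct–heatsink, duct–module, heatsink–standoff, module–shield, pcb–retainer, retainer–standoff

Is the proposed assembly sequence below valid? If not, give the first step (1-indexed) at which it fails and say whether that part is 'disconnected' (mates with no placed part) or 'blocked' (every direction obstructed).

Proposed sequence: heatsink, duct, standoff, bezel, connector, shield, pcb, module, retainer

Invalid at step 5 (disconnected)

1. heatsink@(0, 0) [-y clear] — {heatsink}
2. duct@(1, 0) [+x clear] — {duct, heatsink}
3. standoff@(0, 1) [+x clear] — {duct, heatsink, standoff}
4. bezel@(1, 1) [+x clear] — {bezel, duct, heatsink, standoff}
5. connector@(2, -1) — no placed neighbour ⇒ disconnected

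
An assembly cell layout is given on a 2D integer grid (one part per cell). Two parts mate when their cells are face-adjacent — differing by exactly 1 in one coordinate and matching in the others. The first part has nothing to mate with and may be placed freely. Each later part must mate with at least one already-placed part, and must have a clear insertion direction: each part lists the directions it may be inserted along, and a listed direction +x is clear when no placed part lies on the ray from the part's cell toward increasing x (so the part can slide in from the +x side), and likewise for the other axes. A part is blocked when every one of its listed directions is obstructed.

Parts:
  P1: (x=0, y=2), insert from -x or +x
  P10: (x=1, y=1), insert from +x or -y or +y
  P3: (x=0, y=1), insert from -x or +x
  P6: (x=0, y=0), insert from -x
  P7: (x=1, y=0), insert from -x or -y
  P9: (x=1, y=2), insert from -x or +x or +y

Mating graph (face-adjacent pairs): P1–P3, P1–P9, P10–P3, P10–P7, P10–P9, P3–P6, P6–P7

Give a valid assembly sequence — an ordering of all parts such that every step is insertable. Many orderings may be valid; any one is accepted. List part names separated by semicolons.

P10; P9; P3; P7; P6; P1

1. P10@(1, 1) [+x clear] — {P10}
2. P9@(1, 2) [-x clear] — {P10, P9}
3. P3@(0, 1) [-x clear] — {P10, P3, P9}
4. P7@(1, 0) [-x clear] — {P10, P3, P7, P9}
5. P6@(0, 0) [-x clear] — {P10, P3, P6, P7, P9}
6. P1@(0, 2) [-x clear] — {P1, P10, P3, P6, P7, P9}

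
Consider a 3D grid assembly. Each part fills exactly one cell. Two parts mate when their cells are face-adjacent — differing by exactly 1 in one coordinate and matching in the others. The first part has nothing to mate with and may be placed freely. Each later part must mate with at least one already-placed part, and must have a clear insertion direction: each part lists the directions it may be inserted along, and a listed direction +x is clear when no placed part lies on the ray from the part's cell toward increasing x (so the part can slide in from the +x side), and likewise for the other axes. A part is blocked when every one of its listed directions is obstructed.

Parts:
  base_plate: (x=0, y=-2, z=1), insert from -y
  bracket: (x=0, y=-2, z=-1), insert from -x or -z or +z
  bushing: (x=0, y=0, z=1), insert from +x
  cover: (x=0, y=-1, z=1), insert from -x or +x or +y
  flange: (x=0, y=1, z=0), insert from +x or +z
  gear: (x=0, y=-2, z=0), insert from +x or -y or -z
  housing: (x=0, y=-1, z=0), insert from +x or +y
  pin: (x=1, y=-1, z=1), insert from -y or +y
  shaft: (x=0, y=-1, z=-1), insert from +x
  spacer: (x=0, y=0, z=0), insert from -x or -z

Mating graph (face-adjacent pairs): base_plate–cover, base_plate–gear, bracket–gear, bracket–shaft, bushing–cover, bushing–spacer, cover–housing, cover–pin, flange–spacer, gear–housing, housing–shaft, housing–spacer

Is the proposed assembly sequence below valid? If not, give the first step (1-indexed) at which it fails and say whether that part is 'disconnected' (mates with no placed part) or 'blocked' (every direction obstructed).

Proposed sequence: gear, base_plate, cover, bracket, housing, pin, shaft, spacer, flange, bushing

1. gear@(0, -2, 0) [+x clear] — {gear}
2. base_plate@(0, -2, 1) [-y clear] — {base_plate, gear}
3. cover@(0, -1, 1) [-x clear] — {base_plate, cover, gear}
4. bracket@(0, -2, -1) [-x clear] — {base_plate, bracket, cover, gear}
5. housing@(0, -1, 0) [+x clear] — {base_plate, bracket, cover, gear, housing}
6. pin@(1, -1, 1) [-y clear] — {base_plate, bracket, cover, gear, housing, pin}
7. shaft@(0, -1, -1) [+x clear] — {base_plate, bracket, cover, gear, housing, pin, shaft}
8. spacer@(0, 0, 0) [-x clear] — {base_plate, bracket, cover, gear, housing, pin, shaft, spacer}
9. flange@(0, 1, 0) [+x clear] — {base_plate, bracket, cover, flange, gear, housing, pin, shaft, spacer}
10. bushing@(0, 0, 1) [+x clear] — {base_plate, bracket, bushing, cover, flange, gear, housing, pin, shaft, spacer}

Valid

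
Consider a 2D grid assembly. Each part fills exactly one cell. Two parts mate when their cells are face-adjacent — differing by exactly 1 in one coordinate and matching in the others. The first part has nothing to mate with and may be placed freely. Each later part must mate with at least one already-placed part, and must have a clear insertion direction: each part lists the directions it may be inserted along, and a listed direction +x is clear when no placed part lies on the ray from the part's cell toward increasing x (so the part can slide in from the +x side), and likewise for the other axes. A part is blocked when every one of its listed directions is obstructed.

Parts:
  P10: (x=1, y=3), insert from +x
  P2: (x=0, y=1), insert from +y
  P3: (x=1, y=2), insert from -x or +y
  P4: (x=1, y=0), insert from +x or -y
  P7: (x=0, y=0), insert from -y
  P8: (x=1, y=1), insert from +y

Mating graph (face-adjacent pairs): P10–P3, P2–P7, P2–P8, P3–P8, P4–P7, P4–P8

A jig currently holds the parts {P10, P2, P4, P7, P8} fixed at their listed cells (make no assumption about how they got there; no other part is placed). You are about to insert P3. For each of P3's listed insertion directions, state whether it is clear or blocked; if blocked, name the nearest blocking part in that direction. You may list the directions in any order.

+y: blocked by P10; -x: clear

-x: ray from P3(1, 2) has no placed part ⇒ clear
+y: nearest on ray is P10@(1, 3) ⇒ blocked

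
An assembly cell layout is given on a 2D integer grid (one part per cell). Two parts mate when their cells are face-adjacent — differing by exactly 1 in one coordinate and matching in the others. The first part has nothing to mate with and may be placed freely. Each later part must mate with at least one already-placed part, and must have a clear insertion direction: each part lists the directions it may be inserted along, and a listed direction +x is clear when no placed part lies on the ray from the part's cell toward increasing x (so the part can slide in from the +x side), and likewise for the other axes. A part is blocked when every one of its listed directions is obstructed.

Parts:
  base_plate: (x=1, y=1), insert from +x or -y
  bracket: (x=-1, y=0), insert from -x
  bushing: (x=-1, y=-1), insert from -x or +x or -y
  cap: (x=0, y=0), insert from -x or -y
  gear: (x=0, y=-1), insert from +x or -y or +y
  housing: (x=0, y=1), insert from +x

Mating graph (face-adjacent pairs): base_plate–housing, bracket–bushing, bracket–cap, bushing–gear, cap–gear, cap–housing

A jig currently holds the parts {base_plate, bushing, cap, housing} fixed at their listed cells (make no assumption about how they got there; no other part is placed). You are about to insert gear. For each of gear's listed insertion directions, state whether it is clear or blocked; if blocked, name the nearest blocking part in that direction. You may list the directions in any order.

+x: ray from gear(0, -1) has no placed part ⇒ clear
-y: ray from gear(0, -1) has no placed part ⇒ clear
+y: nearest on ray is cap@(0, 0) ⇒ blocked

+x: clear; +y: blocked by cap; -y: clear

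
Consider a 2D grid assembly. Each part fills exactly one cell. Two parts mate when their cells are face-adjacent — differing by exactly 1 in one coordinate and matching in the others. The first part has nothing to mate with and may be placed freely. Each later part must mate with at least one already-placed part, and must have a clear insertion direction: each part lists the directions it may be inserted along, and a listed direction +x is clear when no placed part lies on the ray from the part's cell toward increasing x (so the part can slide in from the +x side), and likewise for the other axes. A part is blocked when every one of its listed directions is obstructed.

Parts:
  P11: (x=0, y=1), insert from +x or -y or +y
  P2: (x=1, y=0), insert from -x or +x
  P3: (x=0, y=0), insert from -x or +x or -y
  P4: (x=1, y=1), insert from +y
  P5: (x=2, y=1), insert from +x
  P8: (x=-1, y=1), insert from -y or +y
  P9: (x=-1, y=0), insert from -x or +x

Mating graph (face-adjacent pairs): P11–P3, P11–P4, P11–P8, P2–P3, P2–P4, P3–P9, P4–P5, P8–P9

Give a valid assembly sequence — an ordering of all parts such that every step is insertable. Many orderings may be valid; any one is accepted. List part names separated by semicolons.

1. P5@(2, 1) [+x clear] — {P5}
2. P4@(1, 1) [+y clear] — {P4, P5}
3. P2@(1, 0) [-x clear] — {P2, P4, P5}
4. P3@(0, 0) [-x clear] — {P2, P3, P4, P5}
5. P9@(-1, 0) [-x clear] — {P2, P3, P4, P5, P9}
6. P11@(0, 1) [+y clear] — {P11, P2, P3, P4, P5, P9}
7. P8@(-1, 1) [+y clear] — {P11, P2, P3, P4, P5, P8, P9}

P5; P4; P2; P3; P9; P11; P8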